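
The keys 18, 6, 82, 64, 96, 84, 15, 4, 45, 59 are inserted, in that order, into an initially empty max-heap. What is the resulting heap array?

Insert 18:
  append 18 at index 0 → [18] (no swap needed)
Insert 6:
  append 6 at index 1 → [18, 6] (no swap needed)
Insert 82:
  append 82 at index 2 → [18, 6, 82]
  82 > parent 18 at index 0, swap → [82, 6, 18]
Insert 64:
  append 64 at index 3 → [82, 6, 18, 64]
  64 > parent 6 at index 1, swap → [82, 64, 18, 6]
Insert 96:
  append 96 at index 4 → [82, 64, 18, 6, 96]
  96 > parent 64 at index 1, swap → [82, 96, 18, 6, 64]
  96 > parent 82 at index 0, swap → [96, 82, 18, 6, 64]
Insert 84:
  append 84 at index 5 → [96, 82, 18, 6, 64, 84]
  84 > parent 18 at index 2, swap → [96, 82, 84, 6, 64, 18]
Insert 15:
  append 15 at index 6 → [96, 82, 84, 6, 64, 18, 15] (no swap needed)
Insert 4:
  append 4 at index 7 → [96, 82, 84, 6, 64, 18, 15, 4] (no swap needed)
Insert 45:
  append 45 at index 8 → [96, 82, 84, 6, 64, 18, 15, 4, 45]
  45 > parent 6 at index 3, swap → [96, 82, 84, 45, 64, 18, 15, 4, 6]
Insert 59:
  append 59 at index 9 → [96, 82, 84, 45, 64, 18, 15, 4, 6, 59] (no swap needed)

[96, 82, 84, 45, 64, 18, 15, 4, 6, 59]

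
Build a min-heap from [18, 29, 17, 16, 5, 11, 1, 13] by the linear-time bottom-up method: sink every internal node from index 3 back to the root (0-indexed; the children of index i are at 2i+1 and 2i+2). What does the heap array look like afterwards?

[1, 5, 11, 13, 29, 18, 17, 16]

sift down from index 3:
  16 vs only child 13 at index 7, swap → [18, 29, 17, 13, 5, 11, 1, 16]
sift down from index 2:
  17 vs smaller child 1 at index 6, swap → [18, 29, 1, 13, 5, 11, 17, 16]
sift down from index 1:
  29 vs smaller child 5 at index 4, swap → [18, 5, 1, 13, 29, 11, 17, 16]
sift down from index 0:
  18 vs smaller child 1 at index 2, swap → [1, 5, 18, 13, 29, 11, 17, 16]
  18 vs smaller child 11 at index 5, swap → [1, 5, 11, 13, 29, 18, 17, 16]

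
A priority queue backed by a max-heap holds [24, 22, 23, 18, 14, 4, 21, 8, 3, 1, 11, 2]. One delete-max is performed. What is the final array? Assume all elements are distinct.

[23, 22, 21, 18, 14, 4, 2, 8, 3, 1, 11]

remove root 24; move last element 2 to root → [2, 22, 23, 18, 14, 4, 21, 8, 3, 1, 11]
2 vs larger child 23 at index 2, swap → [23, 22, 2, 18, 14, 4, 21, 8, 3, 1, 11]
2 vs larger child 21 at index 6, swap → [23, 22, 21, 18, 14, 4, 2, 8, 3, 1, 11]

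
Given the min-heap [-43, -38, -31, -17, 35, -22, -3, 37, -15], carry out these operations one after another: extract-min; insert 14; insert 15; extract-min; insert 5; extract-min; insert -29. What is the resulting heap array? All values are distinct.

[-29, -22, -3, -15, -17, 35, 15, 37, 14, 5]

extract-min → returns -43:
  remove root -43; move last element -15 to root → [-15, -38, -31, -17, 35, -22, -3, 37]
  -15 vs smaller child -38 at index 1, swap → [-38, -15, -31, -17, 35, -22, -3, 37]
  -15 vs smaller child -17 at index 3, swap → [-38, -17, -31, -15, 35, -22, -3, 37]
insert 14:
  append 14 at index 8 → [-38, -17, -31, -15, 35, -22, -3, 37, 14] (no swap needed)
insert 15:
  append 15 at index 9 → [-38, -17, -31, -15, 35, -22, -3, 37, 14, 15]
  15 < parent 35 at index 4, swap → [-38, -17, -31, -15, 15, -22, -3, 37, 14, 35]
extract-min → returns -38:
  remove root -38; move last element 35 to root → [35, -17, -31, -15, 15, -22, -3, 37, 14]
  35 vs smaller child -31 at index 2, swap → [-31, -17, 35, -15, 15, -22, -3, 37, 14]
  35 vs smaller child -22 at index 5, swap → [-31, -17, -22, -15, 15, 35, -3, 37, 14]
insert 5:
  append 5 at index 9 → [-31, -17, -22, -15, 15, 35, -3, 37, 14, 5]
  5 < parent 15 at index 4, swap → [-31, -17, -22, -15, 5, 35, -3, 37, 14, 15]
extract-min → returns -31:
  remove root -31; move last element 15 to root → [15, -17, -22, -15, 5, 35, -3, 37, 14]
  15 vs smaller child -22 at index 2, swap → [-22, -17, 15, -15, 5, 35, -3, 37, 14]
  15 vs smaller child -3 at index 6, swap → [-22, -17, -3, -15, 5, 35, 15, 37, 14]
insert -29:
  append -29 at index 9 → [-22, -17, -3, -15, 5, 35, 15, 37, 14, -29]
  -29 < parent 5 at index 4, swap → [-22, -17, -3, -15, -29, 35, 15, 37, 14, 5]
  -29 < parent -17 at index 1, swap → [-22, -29, -3, -15, -17, 35, 15, 37, 14, 5]
  -29 < parent -22 at index 0, swap → [-29, -22, -3, -15, -17, 35, 15, 37, 14, 5]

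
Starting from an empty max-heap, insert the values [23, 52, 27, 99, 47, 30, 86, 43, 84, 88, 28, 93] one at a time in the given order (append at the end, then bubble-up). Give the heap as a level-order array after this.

Insert 23:
  append 23 at index 0 → [23] (no swap needed)
Insert 52:
  append 52 at index 1 → [23, 52]
  52 > parent 23 at index 0, swap → [52, 23]
Insert 27:
  append 27 at index 2 → [52, 23, 27] (no swap needed)
Insert 99:
  append 99 at index 3 → [52, 23, 27, 99]
  99 > parent 23 at index 1, swap → [52, 99, 27, 23]
  99 > parent 52 at index 0, swap → [99, 52, 27, 23]
Insert 47:
  append 47 at index 4 → [99, 52, 27, 23, 47] (no swap needed)
Insert 30:
  append 30 at index 5 → [99, 52, 27, 23, 47, 30]
  30 > parent 27 at index 2, swap → [99, 52, 30, 23, 47, 27]
Insert 86:
  append 86 at index 6 → [99, 52, 30, 23, 47, 27, 86]
  86 > parent 30 at index 2, swap → [99, 52, 86, 23, 47, 27, 30]
Insert 43:
  append 43 at index 7 → [99, 52, 86, 23, 47, 27, 30, 43]
  43 > parent 23 at index 3, swap → [99, 52, 86, 43, 47, 27, 30, 23]
Insert 84:
  append 84 at index 8 → [99, 52, 86, 43, 47, 27, 30, 23, 84]
  84 > parent 43 at index 3, swap → [99, 52, 86, 84, 47, 27, 30, 23, 43]
  84 > parent 52 at index 1, swap → [99, 84, 86, 52, 47, 27, 30, 23, 43]
Insert 88:
  append 88 at index 9 → [99, 84, 86, 52, 47, 27, 30, 23, 43, 88]
  88 > parent 47 at index 4, swap → [99, 84, 86, 52, 88, 27, 30, 23, 43, 47]
  88 > parent 84 at index 1, swap → [99, 88, 86, 52, 84, 27, 30, 23, 43, 47]
Insert 28:
  append 28 at index 10 → [99, 88, 86, 52, 84, 27, 30, 23, 43, 47, 28] (no swap needed)
Insert 93:
  append 93 at index 11 → [99, 88, 86, 52, 84, 27, 30, 23, 43, 47, 28, 93]
  93 > parent 27 at index 5, swap → [99, 88, 86, 52, 84, 93, 30, 23, 43, 47, 28, 27]
  93 > parent 86 at index 2, swap → [99, 88, 93, 52, 84, 86, 30, 23, 43, 47, 28, 27]

[99, 88, 93, 52, 84, 86, 30, 23, 43, 47, 28, 27]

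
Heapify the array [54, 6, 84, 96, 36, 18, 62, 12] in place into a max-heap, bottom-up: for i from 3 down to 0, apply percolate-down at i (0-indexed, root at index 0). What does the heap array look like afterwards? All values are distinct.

[96, 54, 84, 12, 36, 18, 62, 6]

sift down from index 3: already satisfies heap property
sift down from index 2: already satisfies heap property
sift down from index 1:
  6 vs larger child 96 at index 3, swap → [54, 96, 84, 6, 36, 18, 62, 12]
  6 vs only child 12 at index 7, swap → [54, 96, 84, 12, 36, 18, 62, 6]
sift down from index 0:
  54 vs larger child 96 at index 1, swap → [96, 54, 84, 12, 36, 18, 62, 6]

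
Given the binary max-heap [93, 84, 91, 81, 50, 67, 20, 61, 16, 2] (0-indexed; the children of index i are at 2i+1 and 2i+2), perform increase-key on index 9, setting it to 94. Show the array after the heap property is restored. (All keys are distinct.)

[94, 93, 91, 81, 84, 67, 20, 61, 16, 50]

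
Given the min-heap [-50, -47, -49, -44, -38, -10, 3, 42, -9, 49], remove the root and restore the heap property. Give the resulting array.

[-49, -47, -10, -44, -38, 49, 3, 42, -9]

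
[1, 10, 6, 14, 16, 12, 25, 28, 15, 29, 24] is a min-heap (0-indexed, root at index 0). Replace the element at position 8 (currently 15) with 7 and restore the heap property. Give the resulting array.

[1, 7, 6, 10, 16, 12, 25, 28, 14, 29, 24]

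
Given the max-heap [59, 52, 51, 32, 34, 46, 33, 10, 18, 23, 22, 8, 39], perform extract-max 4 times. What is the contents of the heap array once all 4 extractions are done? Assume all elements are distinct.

extract-max #1 returns 59:
  remove root 59; move last element 39 to root → [39, 52, 51, 32, 34, 46, 33, 10, 18, 23, 22, 8]
  39 vs larger child 52 at index 1, swap → [52, 39, 51, 32, 34, 46, 33, 10, 18, 23, 22, 8]
extract-max #2 returns 52:
  remove root 52; move last element 8 to root → [8, 39, 51, 32, 34, 46, 33, 10, 18, 23, 22]
  8 vs larger child 51 at index 2, swap → [51, 39, 8, 32, 34, 46, 33, 10, 18, 23, 22]
  8 vs larger child 46 at index 5, swap → [51, 39, 46, 32, 34, 8, 33, 10, 18, 23, 22]
extract-max #3 returns 51:
  remove root 51; move last element 22 to root → [22, 39, 46, 32, 34, 8, 33, 10, 18, 23]
  22 vs larger child 46 at index 2, swap → [46, 39, 22, 32, 34, 8, 33, 10, 18, 23]
  22 vs larger child 33 at index 6, swap → [46, 39, 33, 32, 34, 8, 22, 10, 18, 23]
extract-max #4 returns 46:
  remove root 46; move last element 23 to root → [23, 39, 33, 32, 34, 8, 22, 10, 18]
  23 vs larger child 39 at index 1, swap → [39, 23, 33, 32, 34, 8, 22, 10, 18]
  23 vs larger child 34 at index 4, swap → [39, 34, 33, 32, 23, 8, 22, 10, 18]

[39, 34, 33, 32, 23, 8, 22, 10, 18]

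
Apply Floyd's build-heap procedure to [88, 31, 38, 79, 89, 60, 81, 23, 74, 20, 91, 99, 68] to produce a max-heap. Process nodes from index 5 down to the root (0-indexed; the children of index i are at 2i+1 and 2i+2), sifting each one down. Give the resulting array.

sift down from index 5:
  60 vs larger child 99 at index 11, swap → [88, 31, 38, 79, 89, 99, 81, 23, 74, 20, 91, 60, 68]
sift down from index 4:
  89 vs larger child 91 at index 10, swap → [88, 31, 38, 79, 91, 99, 81, 23, 74, 20, 89, 60, 68]
sift down from index 3: already satisfies heap property
sift down from index 2:
  38 vs larger child 99 at index 5, swap → [88, 31, 99, 79, 91, 38, 81, 23, 74, 20, 89, 60, 68]
  38 vs larger child 68 at index 12, swap → [88, 31, 99, 79, 91, 68, 81, 23, 74, 20, 89, 60, 38]
sift down from index 1:
  31 vs larger child 91 at index 4, swap → [88, 91, 99, 79, 31, 68, 81, 23, 74, 20, 89, 60, 38]
  31 vs larger child 89 at index 10, swap → [88, 91, 99, 79, 89, 68, 81, 23, 74, 20, 31, 60, 38]
sift down from index 0:
  88 vs larger child 99 at index 2, swap → [99, 91, 88, 79, 89, 68, 81, 23, 74, 20, 31, 60, 38]

[99, 91, 88, 79, 89, 68, 81, 23, 74, 20, 31, 60, 38]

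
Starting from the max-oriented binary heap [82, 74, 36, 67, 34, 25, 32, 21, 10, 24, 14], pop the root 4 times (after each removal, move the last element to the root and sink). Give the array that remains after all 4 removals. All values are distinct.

[34, 24, 32, 21, 14, 25, 10]

extract-max #1 returns 82:
  remove root 82; move last element 14 to root → [14, 74, 36, 67, 34, 25, 32, 21, 10, 24]
  14 vs larger child 74 at index 1, swap → [74, 14, 36, 67, 34, 25, 32, 21, 10, 24]
  14 vs larger child 67 at index 3, swap → [74, 67, 36, 14, 34, 25, 32, 21, 10, 24]
  14 vs larger child 21 at index 7, swap → [74, 67, 36, 21, 34, 25, 32, 14, 10, 24]
extract-max #2 returns 74:
  remove root 74; move last element 24 to root → [24, 67, 36, 21, 34, 25, 32, 14, 10]
  24 vs larger child 67 at index 1, swap → [67, 24, 36, 21, 34, 25, 32, 14, 10]
  24 vs larger child 34 at index 4, swap → [67, 34, 36, 21, 24, 25, 32, 14, 10]
extract-max #3 returns 67:
  remove root 67; move last element 10 to root → [10, 34, 36, 21, 24, 25, 32, 14]
  10 vs larger child 36 at index 2, swap → [36, 34, 10, 21, 24, 25, 32, 14]
  10 vs larger child 32 at index 6, swap → [36, 34, 32, 21, 24, 25, 10, 14]
extract-max #4 returns 36:
  remove root 36; move last element 14 to root → [14, 34, 32, 21, 24, 25, 10]
  14 vs larger child 34 at index 1, swap → [34, 14, 32, 21, 24, 25, 10]
  14 vs larger child 24 at index 4, swap → [34, 24, 32, 21, 14, 25, 10]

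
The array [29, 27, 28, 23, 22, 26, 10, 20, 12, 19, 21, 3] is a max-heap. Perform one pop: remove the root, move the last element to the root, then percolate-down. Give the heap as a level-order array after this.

remove root 29; move last element 3 to root → [3, 27, 28, 23, 22, 26, 10, 20, 12, 19, 21]
3 vs larger child 28 at index 2, swap → [28, 27, 3, 23, 22, 26, 10, 20, 12, 19, 21]
3 vs larger child 26 at index 5, swap → [28, 27, 26, 23, 22, 3, 10, 20, 12, 19, 21]

[28, 27, 26, 23, 22, 3, 10, 20, 12, 19, 21]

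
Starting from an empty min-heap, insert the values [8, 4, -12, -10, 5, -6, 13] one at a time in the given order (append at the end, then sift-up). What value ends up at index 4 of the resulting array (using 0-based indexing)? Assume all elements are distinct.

5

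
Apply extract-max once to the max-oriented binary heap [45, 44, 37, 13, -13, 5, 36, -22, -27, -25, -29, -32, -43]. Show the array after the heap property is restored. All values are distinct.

[44, 13, 37, -22, -13, 5, 36, -43, -27, -25, -29, -32]

remove root 45; move last element -43 to root → [-43, 44, 37, 13, -13, 5, 36, -22, -27, -25, -29, -32]
-43 vs larger child 44 at index 1, swap → [44, -43, 37, 13, -13, 5, 36, -22, -27, -25, -29, -32]
-43 vs larger child 13 at index 3, swap → [44, 13, 37, -43, -13, 5, 36, -22, -27, -25, -29, -32]
-43 vs larger child -22 at index 7, swap → [44, 13, 37, -22, -13, 5, 36, -43, -27, -25, -29, -32]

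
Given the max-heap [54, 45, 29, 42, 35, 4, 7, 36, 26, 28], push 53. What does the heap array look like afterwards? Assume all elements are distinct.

append 53 at index 10 → [54, 45, 29, 42, 35, 4, 7, 36, 26, 28, 53]
53 > parent 35 at index 4, swap → [54, 45, 29, 42, 53, 4, 7, 36, 26, 28, 35]
53 > parent 45 at index 1, swap → [54, 53, 29, 42, 45, 4, 7, 36, 26, 28, 35]

[54, 53, 29, 42, 45, 4, 7, 36, 26, 28, 35]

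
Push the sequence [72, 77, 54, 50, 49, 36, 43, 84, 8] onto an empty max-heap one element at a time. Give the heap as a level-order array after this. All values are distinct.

Insert 72:
  append 72 at index 0 → [72] (no swap needed)
Insert 77:
  append 77 at index 1 → [72, 77]
  77 > parent 72 at index 0, swap → [77, 72]
Insert 54:
  append 54 at index 2 → [77, 72, 54] (no swap needed)
Insert 50:
  append 50 at index 3 → [77, 72, 54, 50] (no swap needed)
Insert 49:
  append 49 at index 4 → [77, 72, 54, 50, 49] (no swap needed)
Insert 36:
  append 36 at index 5 → [77, 72, 54, 50, 49, 36] (no swap needed)
Insert 43:
  append 43 at index 6 → [77, 72, 54, 50, 49, 36, 43] (no swap needed)
Insert 84:
  append 84 at index 7 → [77, 72, 54, 50, 49, 36, 43, 84]
  84 > parent 50 at index 3, swap → [77, 72, 54, 84, 49, 36, 43, 50]
  84 > parent 72 at index 1, swap → [77, 84, 54, 72, 49, 36, 43, 50]
  84 > parent 77 at index 0, swap → [84, 77, 54, 72, 49, 36, 43, 50]
Insert 8:
  append 8 at index 8 → [84, 77, 54, 72, 49, 36, 43, 50, 8] (no swap needed)

[84, 77, 54, 72, 49, 36, 43, 50, 8]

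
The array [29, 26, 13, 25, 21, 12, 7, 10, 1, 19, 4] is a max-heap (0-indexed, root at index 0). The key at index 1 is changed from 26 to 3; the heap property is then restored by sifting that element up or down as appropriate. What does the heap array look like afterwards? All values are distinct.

set index 1 from 26 to 3 → [29, 3, 13, 25, 21, 12, 7, 10, 1, 19, 4]
3 vs larger child 25 at index 3, swap → [29, 25, 13, 3, 21, 12, 7, 10, 1, 19, 4]
3 vs larger child 10 at index 7, swap → [29, 25, 13, 10, 21, 12, 7, 3, 1, 19, 4]

[29, 25, 13, 10, 21, 12, 7, 3, 1, 19, 4]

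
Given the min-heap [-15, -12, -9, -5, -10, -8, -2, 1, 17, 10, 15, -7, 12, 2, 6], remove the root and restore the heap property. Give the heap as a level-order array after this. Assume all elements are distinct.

[-12, -10, -9, -5, 6, -8, -2, 1, 17, 10, 15, -7, 12, 2]

remove root -15; move last element 6 to root → [6, -12, -9, -5, -10, -8, -2, 1, 17, 10, 15, -7, 12, 2]
6 vs smaller child -12 at index 1, swap → [-12, 6, -9, -5, -10, -8, -2, 1, 17, 10, 15, -7, 12, 2]
6 vs smaller child -10 at index 4, swap → [-12, -10, -9, -5, 6, -8, -2, 1, 17, 10, 15, -7, 12, 2]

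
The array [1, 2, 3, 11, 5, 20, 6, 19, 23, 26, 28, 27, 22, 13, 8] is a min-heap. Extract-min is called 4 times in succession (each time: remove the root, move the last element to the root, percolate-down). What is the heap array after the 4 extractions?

extract-min #1 returns 1:
  remove root 1; move last element 8 to root → [8, 2, 3, 11, 5, 20, 6, 19, 23, 26, 28, 27, 22, 13]
  8 vs smaller child 2 at index 1, swap → [2, 8, 3, 11, 5, 20, 6, 19, 23, 26, 28, 27, 22, 13]
  8 vs smaller child 5 at index 4, swap → [2, 5, 3, 11, 8, 20, 6, 19, 23, 26, 28, 27, 22, 13]
extract-min #2 returns 2:
  remove root 2; move last element 13 to root → [13, 5, 3, 11, 8, 20, 6, 19, 23, 26, 28, 27, 22]
  13 vs smaller child 3 at index 2, swap → [3, 5, 13, 11, 8, 20, 6, 19, 23, 26, 28, 27, 22]
  13 vs smaller child 6 at index 6, swap → [3, 5, 6, 11, 8, 20, 13, 19, 23, 26, 28, 27, 22]
extract-min #3 returns 3:
  remove root 3; move last element 22 to root → [22, 5, 6, 11, 8, 20, 13, 19, 23, 26, 28, 27]
  22 vs smaller child 5 at index 1, swap → [5, 22, 6, 11, 8, 20, 13, 19, 23, 26, 28, 27]
  22 vs smaller child 8 at index 4, swap → [5, 8, 6, 11, 22, 20, 13, 19, 23, 26, 28, 27]
extract-min #4 returns 5:
  remove root 5; move last element 27 to root → [27, 8, 6, 11, 22, 20, 13, 19, 23, 26, 28]
  27 vs smaller child 6 at index 2, swap → [6, 8, 27, 11, 22, 20, 13, 19, 23, 26, 28]
  27 vs smaller child 13 at index 6, swap → [6, 8, 13, 11, 22, 20, 27, 19, 23, 26, 28]

[6, 8, 13, 11, 22, 20, 27, 19, 23, 26, 28]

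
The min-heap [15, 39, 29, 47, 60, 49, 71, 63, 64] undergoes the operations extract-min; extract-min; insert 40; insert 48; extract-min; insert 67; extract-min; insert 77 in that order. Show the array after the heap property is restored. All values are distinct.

[47, 48, 49, 63, 60, 64, 71, 67, 77]

extract-min → returns 15:
  remove root 15; move last element 64 to root → [64, 39, 29, 47, 60, 49, 71, 63]
  64 vs smaller child 29 at index 2, swap → [29, 39, 64, 47, 60, 49, 71, 63]
  64 vs smaller child 49 at index 5, swap → [29, 39, 49, 47, 60, 64, 71, 63]
extract-min → returns 29:
  remove root 29; move last element 63 to root → [63, 39, 49, 47, 60, 64, 71]
  63 vs smaller child 39 at index 1, swap → [39, 63, 49, 47, 60, 64, 71]
  63 vs smaller child 47 at index 3, swap → [39, 47, 49, 63, 60, 64, 71]
insert 40:
  append 40 at index 7 → [39, 47, 49, 63, 60, 64, 71, 40]
  40 < parent 63 at index 3, swap → [39, 47, 49, 40, 60, 64, 71, 63]
  40 < parent 47 at index 1, swap → [39, 40, 49, 47, 60, 64, 71, 63]
insert 48:
  append 48 at index 8 → [39, 40, 49, 47, 60, 64, 71, 63, 48] (no swap needed)
extract-min → returns 39:
  remove root 39; move last element 48 to root → [48, 40, 49, 47, 60, 64, 71, 63]
  48 vs smaller child 40 at index 1, swap → [40, 48, 49, 47, 60, 64, 71, 63]
  48 vs smaller child 47 at index 3, swap → [40, 47, 49, 48, 60, 64, 71, 63]
insert 67:
  append 67 at index 8 → [40, 47, 49, 48, 60, 64, 71, 63, 67] (no swap needed)
extract-min → returns 40:
  remove root 40; move last element 67 to root → [67, 47, 49, 48, 60, 64, 71, 63]
  67 vs smaller child 47 at index 1, swap → [47, 67, 49, 48, 60, 64, 71, 63]
  67 vs smaller child 48 at index 3, swap → [47, 48, 49, 67, 60, 64, 71, 63]
  67 vs only child 63 at index 7, swap → [47, 48, 49, 63, 60, 64, 71, 67]
insert 77:
  append 77 at index 8 → [47, 48, 49, 63, 60, 64, 71, 67, 77] (no swap needed)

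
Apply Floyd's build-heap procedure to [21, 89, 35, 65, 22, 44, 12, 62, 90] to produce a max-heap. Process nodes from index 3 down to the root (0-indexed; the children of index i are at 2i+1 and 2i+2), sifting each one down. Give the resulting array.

sift down from index 3:
  65 vs larger child 90 at index 8, swap → [21, 89, 35, 90, 22, 44, 12, 62, 65]
sift down from index 2:
  35 vs larger child 44 at index 5, swap → [21, 89, 44, 90, 22, 35, 12, 62, 65]
sift down from index 1:
  89 vs larger child 90 at index 3, swap → [21, 90, 44, 89, 22, 35, 12, 62, 65]
sift down from index 0:
  21 vs larger child 90 at index 1, swap → [90, 21, 44, 89, 22, 35, 12, 62, 65]
  21 vs larger child 89 at index 3, swap → [90, 89, 44, 21, 22, 35, 12, 62, 65]
  21 vs larger child 65 at index 8, swap → [90, 89, 44, 65, 22, 35, 12, 62, 21]

[90, 89, 44, 65, 22, 35, 12, 62, 21]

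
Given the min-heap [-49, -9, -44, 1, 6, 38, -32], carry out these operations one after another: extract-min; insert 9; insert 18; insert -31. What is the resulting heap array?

extract-min → returns -49:
  remove root -49; move last element -32 to root → [-32, -9, -44, 1, 6, 38]
  -32 vs smaller child -44 at index 2, swap → [-44, -9, -32, 1, 6, 38]
insert 9:
  append 9 at index 6 → [-44, -9, -32, 1, 6, 38, 9] (no swap needed)
insert 18:
  append 18 at index 7 → [-44, -9, -32, 1, 6, 38, 9, 18] (no swap needed)
insert -31:
  append -31 at index 8 → [-44, -9, -32, 1, 6, 38, 9, 18, -31]
  -31 < parent 1 at index 3, swap → [-44, -9, -32, -31, 6, 38, 9, 18, 1]
  -31 < parent -9 at index 1, swap → [-44, -31, -32, -9, 6, 38, 9, 18, 1]

[-44, -31, -32, -9, 6, 38, 9, 18, 1]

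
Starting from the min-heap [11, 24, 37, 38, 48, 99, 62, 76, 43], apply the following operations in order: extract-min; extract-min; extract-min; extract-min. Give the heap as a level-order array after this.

[43, 48, 62, 76, 99]

extract-min → returns 11:
  remove root 11; move last element 43 to root → [43, 24, 37, 38, 48, 99, 62, 76]
  43 vs smaller child 24 at index 1, swap → [24, 43, 37, 38, 48, 99, 62, 76]
  43 vs smaller child 38 at index 3, swap → [24, 38, 37, 43, 48, 99, 62, 76]
extract-min → returns 24:
  remove root 24; move last element 76 to root → [76, 38, 37, 43, 48, 99, 62]
  76 vs smaller child 37 at index 2, swap → [37, 38, 76, 43, 48, 99, 62]
  76 vs smaller child 62 at index 6, swap → [37, 38, 62, 43, 48, 99, 76]
extract-min → returns 37:
  remove root 37; move last element 76 to root → [76, 38, 62, 43, 48, 99]
  76 vs smaller child 38 at index 1, swap → [38, 76, 62, 43, 48, 99]
  76 vs smaller child 43 at index 3, swap → [38, 43, 62, 76, 48, 99]
extract-min → returns 38:
  remove root 38; move last element 99 to root → [99, 43, 62, 76, 48]
  99 vs smaller child 43 at index 1, swap → [43, 99, 62, 76, 48]
  99 vs smaller child 48 at index 4, swap → [43, 48, 62, 76, 99]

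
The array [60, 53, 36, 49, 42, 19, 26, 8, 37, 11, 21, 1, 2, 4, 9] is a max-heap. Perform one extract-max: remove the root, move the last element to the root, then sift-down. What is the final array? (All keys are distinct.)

[53, 49, 36, 37, 42, 19, 26, 8, 9, 11, 21, 1, 2, 4]

remove root 60; move last element 9 to root → [9, 53, 36, 49, 42, 19, 26, 8, 37, 11, 21, 1, 2, 4]
9 vs larger child 53 at index 1, swap → [53, 9, 36, 49, 42, 19, 26, 8, 37, 11, 21, 1, 2, 4]
9 vs larger child 49 at index 3, swap → [53, 49, 36, 9, 42, 19, 26, 8, 37, 11, 21, 1, 2, 4]
9 vs larger child 37 at index 8, swap → [53, 49, 36, 37, 42, 19, 26, 8, 9, 11, 21, 1, 2, 4]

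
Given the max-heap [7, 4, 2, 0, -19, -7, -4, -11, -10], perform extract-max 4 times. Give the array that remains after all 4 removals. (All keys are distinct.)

extract-max #1 returns 7:
  remove root 7; move last element -10 to root → [-10, 4, 2, 0, -19, -7, -4, -11]
  -10 vs larger child 4 at index 1, swap → [4, -10, 2, 0, -19, -7, -4, -11]
  -10 vs larger child 0 at index 3, swap → [4, 0, 2, -10, -19, -7, -4, -11]
extract-max #2 returns 4:
  remove root 4; move last element -11 to root → [-11, 0, 2, -10, -19, -7, -4]
  -11 vs larger child 2 at index 2, swap → [2, 0, -11, -10, -19, -7, -4]
  -11 vs larger child -4 at index 6, swap → [2, 0, -4, -10, -19, -7, -11]
extract-max #3 returns 2:
  remove root 2; move last element -11 to root → [-11, 0, -4, -10, -19, -7]
  -11 vs larger child 0 at index 1, swap → [0, -11, -4, -10, -19, -7]
  -11 vs larger child -10 at index 3, swap → [0, -10, -4, -11, -19, -7]
extract-max #4 returns 0:
  remove root 0; move last element -7 to root → [-7, -10, -4, -11, -19]
  -7 vs larger child -4 at index 2, swap → [-4, -10, -7, -11, -19]

[-4, -10, -7, -11, -19]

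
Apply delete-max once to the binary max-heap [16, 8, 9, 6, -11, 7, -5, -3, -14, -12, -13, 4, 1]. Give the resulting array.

[9, 8, 7, 6, -11, 4, -5, -3, -14, -12, -13, 1]

remove root 16; move last element 1 to root → [1, 8, 9, 6, -11, 7, -5, -3, -14, -12, -13, 4]
1 vs larger child 9 at index 2, swap → [9, 8, 1, 6, -11, 7, -5, -3, -14, -12, -13, 4]
1 vs larger child 7 at index 5, swap → [9, 8, 7, 6, -11, 1, -5, -3, -14, -12, -13, 4]
1 vs only child 4 at index 11, swap → [9, 8, 7, 6, -11, 4, -5, -3, -14, -12, -13, 1]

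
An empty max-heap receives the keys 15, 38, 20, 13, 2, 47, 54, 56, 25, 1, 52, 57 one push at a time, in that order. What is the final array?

Insert 15:
  append 15 at index 0 → [15] (no swap needed)
Insert 38:
  append 38 at index 1 → [15, 38]
  38 > parent 15 at index 0, swap → [38, 15]
Insert 20:
  append 20 at index 2 → [38, 15, 20] (no swap needed)
Insert 13:
  append 13 at index 3 → [38, 15, 20, 13] (no swap needed)
Insert 2:
  append 2 at index 4 → [38, 15, 20, 13, 2] (no swap needed)
Insert 47:
  append 47 at index 5 → [38, 15, 20, 13, 2, 47]
  47 > parent 20 at index 2, swap → [38, 15, 47, 13, 2, 20]
  47 > parent 38 at index 0, swap → [47, 15, 38, 13, 2, 20]
Insert 54:
  append 54 at index 6 → [47, 15, 38, 13, 2, 20, 54]
  54 > parent 38 at index 2, swap → [47, 15, 54, 13, 2, 20, 38]
  54 > parent 47 at index 0, swap → [54, 15, 47, 13, 2, 20, 38]
Insert 56:
  append 56 at index 7 → [54, 15, 47, 13, 2, 20, 38, 56]
  56 > parent 13 at index 3, swap → [54, 15, 47, 56, 2, 20, 38, 13]
  56 > parent 15 at index 1, swap → [54, 56, 47, 15, 2, 20, 38, 13]
  56 > parent 54 at index 0, swap → [56, 54, 47, 15, 2, 20, 38, 13]
Insert 25:
  append 25 at index 8 → [56, 54, 47, 15, 2, 20, 38, 13, 25]
  25 > parent 15 at index 3, swap → [56, 54, 47, 25, 2, 20, 38, 13, 15]
Insert 1:
  append 1 at index 9 → [56, 54, 47, 25, 2, 20, 38, 13, 15, 1] (no swap needed)
Insert 52:
  append 52 at index 10 → [56, 54, 47, 25, 2, 20, 38, 13, 15, 1, 52]
  52 > parent 2 at index 4, swap → [56, 54, 47, 25, 52, 20, 38, 13, 15, 1, 2]
Insert 57:
  append 57 at index 11 → [56, 54, 47, 25, 52, 20, 38, 13, 15, 1, 2, 57]
  57 > parent 20 at index 5, swap → [56, 54, 47, 25, 52, 57, 38, 13, 15, 1, 2, 20]
  57 > parent 47 at index 2, swap → [56, 54, 57, 25, 52, 47, 38, 13, 15, 1, 2, 20]
  57 > parent 56 at index 0, swap → [57, 54, 56, 25, 52, 47, 38, 13, 15, 1, 2, 20]

[57, 54, 56, 25, 52, 47, 38, 13, 15, 1, 2, 20]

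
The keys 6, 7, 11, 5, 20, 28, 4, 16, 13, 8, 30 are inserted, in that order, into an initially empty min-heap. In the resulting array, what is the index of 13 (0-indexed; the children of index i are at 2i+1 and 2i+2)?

8

Insert 6:
  append 6 at index 0 → [6] (no swap needed)
Insert 7:
  append 7 at index 1 → [6, 7] (no swap needed)
Insert 11:
  append 11 at index 2 → [6, 7, 11] (no swap needed)
Insert 5:
  append 5 at index 3 → [6, 7, 11, 5]
  5 < parent 7 at index 1, swap → [6, 5, 11, 7]
  5 < parent 6 at index 0, swap → [5, 6, 11, 7]
Insert 20:
  append 20 at index 4 → [5, 6, 11, 7, 20] (no swap needed)
Insert 28:
  append 28 at index 5 → [5, 6, 11, 7, 20, 28] (no swap needed)
Insert 4:
  append 4 at index 6 → [5, 6, 11, 7, 20, 28, 4]
  4 < parent 11 at index 2, swap → [5, 6, 4, 7, 20, 28, 11]
  4 < parent 5 at index 0, swap → [4, 6, 5, 7, 20, 28, 11]
Insert 16:
  append 16 at index 7 → [4, 6, 5, 7, 20, 28, 11, 16] (no swap needed)
Insert 13:
  append 13 at index 8 → [4, 6, 5, 7, 20, 28, 11, 16, 13] (no swap needed)
Insert 8:
  append 8 at index 9 → [4, 6, 5, 7, 20, 28, 11, 16, 13, 8]
  8 < parent 20 at index 4, swap → [4, 6, 5, 7, 8, 28, 11, 16, 13, 20]
Insert 30:
  append 30 at index 10 → [4, 6, 5, 7, 8, 28, 11, 16, 13, 20, 30] (no swap needed)
resulting array: [4, 6, 5, 7, 8, 28, 11, 16, 13, 20, 30]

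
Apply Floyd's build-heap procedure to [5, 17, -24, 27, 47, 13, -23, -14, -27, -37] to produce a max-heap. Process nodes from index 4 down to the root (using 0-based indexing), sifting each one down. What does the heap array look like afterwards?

sift down from index 4: already satisfies heap property
sift down from index 3: already satisfies heap property
sift down from index 2:
  -24 vs larger child 13 at index 5, swap → [5, 17, 13, 27, 47, -24, -23, -14, -27, -37]
sift down from index 1:
  17 vs larger child 47 at index 4, swap → [5, 47, 13, 27, 17, -24, -23, -14, -27, -37]
sift down from index 0:
  5 vs larger child 47 at index 1, swap → [47, 5, 13, 27, 17, -24, -23, -14, -27, -37]
  5 vs larger child 27 at index 3, swap → [47, 27, 13, 5, 17, -24, -23, -14, -27, -37]

[47, 27, 13, 5, 17, -24, -23, -14, -27, -37]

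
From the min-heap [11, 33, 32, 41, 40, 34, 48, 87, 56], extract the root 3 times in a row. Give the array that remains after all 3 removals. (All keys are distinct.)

extract-min #1 returns 11:
  remove root 11; move last element 56 to root → [56, 33, 32, 41, 40, 34, 48, 87]
  56 vs smaller child 32 at index 2, swap → [32, 33, 56, 41, 40, 34, 48, 87]
  56 vs smaller child 34 at index 5, swap → [32, 33, 34, 41, 40, 56, 48, 87]
extract-min #2 returns 32:
  remove root 32; move last element 87 to root → [87, 33, 34, 41, 40, 56, 48]
  87 vs smaller child 33 at index 1, swap → [33, 87, 34, 41, 40, 56, 48]
  87 vs smaller child 40 at index 4, swap → [33, 40, 34, 41, 87, 56, 48]
extract-min #3 returns 33:
  remove root 33; move last element 48 to root → [48, 40, 34, 41, 87, 56]
  48 vs smaller child 34 at index 2, swap → [34, 40, 48, 41, 87, 56]

[34, 40, 48, 41, 87, 56]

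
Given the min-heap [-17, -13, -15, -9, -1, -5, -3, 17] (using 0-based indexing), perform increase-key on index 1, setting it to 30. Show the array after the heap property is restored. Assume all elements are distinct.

[-17, -9, -15, 17, -1, -5, -3, 30]

set index 1 from -13 to 30 → [-17, 30, -15, -9, -1, -5, -3, 17]
30 vs smaller child -9 at index 3, swap → [-17, -9, -15, 30, -1, -5, -3, 17]
30 vs only child 17 at index 7, swap → [-17, -9, -15, 17, -1, -5, -3, 30]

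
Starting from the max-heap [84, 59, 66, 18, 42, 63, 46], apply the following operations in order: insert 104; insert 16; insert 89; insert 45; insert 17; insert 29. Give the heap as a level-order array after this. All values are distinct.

[104, 89, 66, 59, 84, 63, 46, 18, 16, 42, 45, 17, 29]

insert 104:
  append 104 at index 7 → [84, 59, 66, 18, 42, 63, 46, 104]
  104 > parent 18 at index 3, swap → [84, 59, 66, 104, 42, 63, 46, 18]
  104 > parent 59 at index 1, swap → [84, 104, 66, 59, 42, 63, 46, 18]
  104 > parent 84 at index 0, swap → [104, 84, 66, 59, 42, 63, 46, 18]
insert 16:
  append 16 at index 8 → [104, 84, 66, 59, 42, 63, 46, 18, 16] (no swap needed)
insert 89:
  append 89 at index 9 → [104, 84, 66, 59, 42, 63, 46, 18, 16, 89]
  89 > parent 42 at index 4, swap → [104, 84, 66, 59, 89, 63, 46, 18, 16, 42]
  89 > parent 84 at index 1, swap → [104, 89, 66, 59, 84, 63, 46, 18, 16, 42]
insert 45:
  append 45 at index 10 → [104, 89, 66, 59, 84, 63, 46, 18, 16, 42, 45] (no swap needed)
insert 17:
  append 17 at index 11 → [104, 89, 66, 59, 84, 63, 46, 18, 16, 42, 45, 17] (no swap needed)
insert 29:
  append 29 at index 12 → [104, 89, 66, 59, 84, 63, 46, 18, 16, 42, 45, 17, 29] (no swap needed)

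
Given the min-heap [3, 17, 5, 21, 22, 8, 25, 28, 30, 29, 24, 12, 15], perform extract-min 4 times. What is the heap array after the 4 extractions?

[15, 17, 24, 21, 22, 29, 25, 28, 30]

extract-min #1 returns 3:
  remove root 3; move last element 15 to root → [15, 17, 5, 21, 22, 8, 25, 28, 30, 29, 24, 12]
  15 vs smaller child 5 at index 2, swap → [5, 17, 15, 21, 22, 8, 25, 28, 30, 29, 24, 12]
  15 vs smaller child 8 at index 5, swap → [5, 17, 8, 21, 22, 15, 25, 28, 30, 29, 24, 12]
  15 vs only child 12 at index 11, swap → [5, 17, 8, 21, 22, 12, 25, 28, 30, 29, 24, 15]
extract-min #2 returns 5:
  remove root 5; move last element 15 to root → [15, 17, 8, 21, 22, 12, 25, 28, 30, 29, 24]
  15 vs smaller child 8 at index 2, swap → [8, 17, 15, 21, 22, 12, 25, 28, 30, 29, 24]
  15 vs smaller child 12 at index 5, swap → [8, 17, 12, 21, 22, 15, 25, 28, 30, 29, 24]
extract-min #3 returns 8:
  remove root 8; move last element 24 to root → [24, 17, 12, 21, 22, 15, 25, 28, 30, 29]
  24 vs smaller child 12 at index 2, swap → [12, 17, 24, 21, 22, 15, 25, 28, 30, 29]
  24 vs smaller child 15 at index 5, swap → [12, 17, 15, 21, 22, 24, 25, 28, 30, 29]
extract-min #4 returns 12:
  remove root 12; move last element 29 to root → [29, 17, 15, 21, 22, 24, 25, 28, 30]
  29 vs smaller child 15 at index 2, swap → [15, 17, 29, 21, 22, 24, 25, 28, 30]
  29 vs smaller child 24 at index 5, swap → [15, 17, 24, 21, 22, 29, 25, 28, 30]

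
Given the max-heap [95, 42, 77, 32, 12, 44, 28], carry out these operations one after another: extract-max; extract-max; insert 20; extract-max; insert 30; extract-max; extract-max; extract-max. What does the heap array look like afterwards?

extract-max → returns 95:
  remove root 95; move last element 28 to root → [28, 42, 77, 32, 12, 44]
  28 vs larger child 77 at index 2, swap → [77, 42, 28, 32, 12, 44]
  28 vs only child 44 at index 5, swap → [77, 42, 44, 32, 12, 28]
extract-max → returns 77:
  remove root 77; move last element 28 to root → [28, 42, 44, 32, 12]
  28 vs larger child 44 at index 2, swap → [44, 42, 28, 32, 12]
insert 20:
  append 20 at index 5 → [44, 42, 28, 32, 12, 20] (no swap needed)
extract-max → returns 44:
  remove root 44; move last element 20 to root → [20, 42, 28, 32, 12]
  20 vs larger child 42 at index 1, swap → [42, 20, 28, 32, 12]
  20 vs larger child 32 at index 3, swap → [42, 32, 28, 20, 12]
insert 30:
  append 30 at index 5 → [42, 32, 28, 20, 12, 30]
  30 > parent 28 at index 2, swap → [42, 32, 30, 20, 12, 28]
extract-max → returns 42:
  remove root 42; move last element 28 to root → [28, 32, 30, 20, 12]
  28 vs larger child 32 at index 1, swap → [32, 28, 30, 20, 12]
extract-max → returns 32:
  remove root 32; move last element 12 to root → [12, 28, 30, 20]
  12 vs larger child 30 at index 2, swap → [30, 28, 12, 20]
extract-max → returns 30:
  remove root 30; move last element 20 to root → [20, 28, 12]
  20 vs larger child 28 at index 1, swap → [28, 20, 12]

[28, 20, 12]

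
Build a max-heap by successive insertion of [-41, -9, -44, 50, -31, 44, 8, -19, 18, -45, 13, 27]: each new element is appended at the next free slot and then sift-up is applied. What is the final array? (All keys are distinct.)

Insert -41:
  append -41 at index 0 → [-41] (no swap needed)
Insert -9:
  append -9 at index 1 → [-41, -9]
  -9 > parent -41 at index 0, swap → [-9, -41]
Insert -44:
  append -44 at index 2 → [-9, -41, -44] (no swap needed)
Insert 50:
  append 50 at index 3 → [-9, -41, -44, 50]
  50 > parent -41 at index 1, swap → [-9, 50, -44, -41]
  50 > parent -9 at index 0, swap → [50, -9, -44, -41]
Insert -31:
  append -31 at index 4 → [50, -9, -44, -41, -31] (no swap needed)
Insert 44:
  append 44 at index 5 → [50, -9, -44, -41, -31, 44]
  44 > parent -44 at index 2, swap → [50, -9, 44, -41, -31, -44]
Insert 8:
  append 8 at index 6 → [50, -9, 44, -41, -31, -44, 8] (no swap needed)
Insert -19:
  append -19 at index 7 → [50, -9, 44, -41, -31, -44, 8, -19]
  -19 > parent -41 at index 3, swap → [50, -9, 44, -19, -31, -44, 8, -41]
Insert 18:
  append 18 at index 8 → [50, -9, 44, -19, -31, -44, 8, -41, 18]
  18 > parent -19 at index 3, swap → [50, -9, 44, 18, -31, -44, 8, -41, -19]
  18 > parent -9 at index 1, swap → [50, 18, 44, -9, -31, -44, 8, -41, -19]
Insert -45:
  append -45 at index 9 → [50, 18, 44, -9, -31, -44, 8, -41, -19, -45] (no swap needed)
Insert 13:
  append 13 at index 10 → [50, 18, 44, -9, -31, -44, 8, -41, -19, -45, 13]
  13 > parent -31 at index 4, swap → [50, 18, 44, -9, 13, -44, 8, -41, -19, -45, -31]
Insert 27:
  append 27 at index 11 → [50, 18, 44, -9, 13, -44, 8, -41, -19, -45, -31, 27]
  27 > parent -44 at index 5, swap → [50, 18, 44, -9, 13, 27, 8, -41, -19, -45, -31, -44]

[50, 18, 44, -9, 13, 27, 8, -41, -19, -45, -31, -44]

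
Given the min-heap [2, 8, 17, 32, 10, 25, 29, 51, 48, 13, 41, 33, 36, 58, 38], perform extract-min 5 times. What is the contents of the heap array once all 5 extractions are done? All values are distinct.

extract-min #1 returns 2:
  remove root 2; move last element 38 to root → [38, 8, 17, 32, 10, 25, 29, 51, 48, 13, 41, 33, 36, 58]
  38 vs smaller child 8 at index 1, swap → [8, 38, 17, 32, 10, 25, 29, 51, 48, 13, 41, 33, 36, 58]
  38 vs smaller child 10 at index 4, swap → [8, 10, 17, 32, 38, 25, 29, 51, 48, 13, 41, 33, 36, 58]
  38 vs smaller child 13 at index 9, swap → [8, 10, 17, 32, 13, 25, 29, 51, 48, 38, 41, 33, 36, 58]
extract-min #2 returns 8:
  remove root 8; move last element 58 to root → [58, 10, 17, 32, 13, 25, 29, 51, 48, 38, 41, 33, 36]
  58 vs smaller child 10 at index 1, swap → [10, 58, 17, 32, 13, 25, 29, 51, 48, 38, 41, 33, 36]
  58 vs smaller child 13 at index 4, swap → [10, 13, 17, 32, 58, 25, 29, 51, 48, 38, 41, 33, 36]
  58 vs smaller child 38 at index 9, swap → [10, 13, 17, 32, 38, 25, 29, 51, 48, 58, 41, 33, 36]
extract-min #3 returns 10:
  remove root 10; move last element 36 to root → [36, 13, 17, 32, 38, 25, 29, 51, 48, 58, 41, 33]
  36 vs smaller child 13 at index 1, swap → [13, 36, 17, 32, 38, 25, 29, 51, 48, 58, 41, 33]
  36 vs smaller child 32 at index 3, swap → [13, 32, 17, 36, 38, 25, 29, 51, 48, 58, 41, 33]
extract-min #4 returns 13:
  remove root 13; move last element 33 to root → [33, 32, 17, 36, 38, 25, 29, 51, 48, 58, 41]
  33 vs smaller child 17 at index 2, swap → [17, 32, 33, 36, 38, 25, 29, 51, 48, 58, 41]
  33 vs smaller child 25 at index 5, swap → [17, 32, 25, 36, 38, 33, 29, 51, 48, 58, 41]
extract-min #5 returns 17:
  remove root 17; move last element 41 to root → [41, 32, 25, 36, 38, 33, 29, 51, 48, 58]
  41 vs smaller child 25 at index 2, swap → [25, 32, 41, 36, 38, 33, 29, 51, 48, 58]
  41 vs smaller child 29 at index 6, swap → [25, 32, 29, 36, 38, 33, 41, 51, 48, 58]

[25, 32, 29, 36, 38, 33, 41, 51, 48, 58]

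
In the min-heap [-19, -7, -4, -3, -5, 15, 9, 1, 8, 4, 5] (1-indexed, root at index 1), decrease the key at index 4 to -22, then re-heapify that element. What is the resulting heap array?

[-22, -19, -4, -7, -5, 15, 9, 1, 8, 4, 5]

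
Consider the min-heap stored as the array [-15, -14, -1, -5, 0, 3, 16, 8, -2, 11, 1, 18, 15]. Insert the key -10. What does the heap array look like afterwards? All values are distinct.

[-15, -14, -10, -5, 0, 3, -1, 8, -2, 11, 1, 18, 15, 16]

append -10 at index 13 → [-15, -14, -1, -5, 0, 3, 16, 8, -2, 11, 1, 18, 15, -10]
-10 < parent 16 at index 6, swap → [-15, -14, -1, -5, 0, 3, -10, 8, -2, 11, 1, 18, 15, 16]
-10 < parent -1 at index 2, swap → [-15, -14, -10, -5, 0, 3, -1, 8, -2, 11, 1, 18, 15, 16]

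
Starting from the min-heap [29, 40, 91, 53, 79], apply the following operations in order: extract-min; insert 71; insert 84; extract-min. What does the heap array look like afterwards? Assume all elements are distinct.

extract-min → returns 29:
  remove root 29; move last element 79 to root → [79, 40, 91, 53]
  79 vs smaller child 40 at index 1, swap → [40, 79, 91, 53]
  79 vs only child 53 at index 3, swap → [40, 53, 91, 79]
insert 71:
  append 71 at index 4 → [40, 53, 91, 79, 71] (no swap needed)
insert 84:
  append 84 at index 5 → [40, 53, 91, 79, 71, 84]
  84 < parent 91 at index 2, swap → [40, 53, 84, 79, 71, 91]
extract-min → returns 40:
  remove root 40; move last element 91 to root → [91, 53, 84, 79, 71]
  91 vs smaller child 53 at index 1, swap → [53, 91, 84, 79, 71]
  91 vs smaller child 71 at index 4, swap → [53, 71, 84, 79, 91]

[53, 71, 84, 79, 91]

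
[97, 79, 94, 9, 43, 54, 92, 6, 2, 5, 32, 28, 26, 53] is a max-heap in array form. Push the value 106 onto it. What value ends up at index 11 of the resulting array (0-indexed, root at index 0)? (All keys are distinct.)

28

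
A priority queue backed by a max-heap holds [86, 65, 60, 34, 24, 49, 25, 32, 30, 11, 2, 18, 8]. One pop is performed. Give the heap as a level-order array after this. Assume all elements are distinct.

[65, 34, 60, 32, 24, 49, 25, 8, 30, 11, 2, 18]

remove root 86; move last element 8 to root → [8, 65, 60, 34, 24, 49, 25, 32, 30, 11, 2, 18]
8 vs larger child 65 at index 1, swap → [65, 8, 60, 34, 24, 49, 25, 32, 30, 11, 2, 18]
8 vs larger child 34 at index 3, swap → [65, 34, 60, 8, 24, 49, 25, 32, 30, 11, 2, 18]
8 vs larger child 32 at index 7, swap → [65, 34, 60, 32, 24, 49, 25, 8, 30, 11, 2, 18]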